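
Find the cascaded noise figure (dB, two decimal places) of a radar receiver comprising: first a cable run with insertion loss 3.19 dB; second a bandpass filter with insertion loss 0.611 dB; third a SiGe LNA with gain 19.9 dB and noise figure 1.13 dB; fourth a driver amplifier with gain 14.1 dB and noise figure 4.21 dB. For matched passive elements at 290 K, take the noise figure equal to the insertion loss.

Convert to linear (a loss of L dB is a gain of −L dB): F_i = 10^(NF_i/10), G_i = 10^(G_i,dB/10)
  Stage 1: F_1 = 10^(3.19/10) = 2.084, G_1 = 10^(−3.19/10) = 0.4797
  Stage 2: F_2 = 10^(0.611/10) = 1.151, G_2 = 10^(−0.611/10) = 0.8688
  Stage 3: F_3 = 10^(1.13/10) = 1.297, G_3 = 10^(19.9/10) = 97.72
  Stage 4: F_4 = 10^(4.21/10) = 2.636, G_4 = 10^(14.1/10) = 25.70
Friis cascade:
  F = 2.084 + (1.151 − 1)/0.4797 + (1.297 − 1)/0.4168 + (2.636 − 1)/40.73 = 3.153
NF = 10 log₁₀(3.153) = 4.99 dB

4.99 dB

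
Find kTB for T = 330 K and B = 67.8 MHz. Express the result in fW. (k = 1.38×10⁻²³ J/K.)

309 fW

P_n = kTB = 1.38×10⁻²³ × 330 × 6.78×10⁷ = 3.09×10⁻¹³ W = 309 fW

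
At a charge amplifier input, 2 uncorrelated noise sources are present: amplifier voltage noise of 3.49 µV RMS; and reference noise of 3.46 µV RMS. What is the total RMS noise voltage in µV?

Uncorrelated sources add in power (mean-square): V_tot = √(ΣV_i²)
V_tot = √[(3.49×10⁻⁶)² + (3.46×10⁻⁶)²] = 4.91×10⁻⁶ V = 4.91 µV

4.91 µV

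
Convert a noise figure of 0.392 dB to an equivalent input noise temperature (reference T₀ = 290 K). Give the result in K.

27.4 K

F = 10^(0.392/10) = 1.09446
T_e = (F − 1)·T₀ = (1.09446 − 1) × 290 = 27.4 K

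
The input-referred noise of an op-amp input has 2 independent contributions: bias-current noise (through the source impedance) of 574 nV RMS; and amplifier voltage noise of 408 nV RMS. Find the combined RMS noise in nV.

Uncorrelated sources add in power (mean-square): V_tot = √(ΣV_i²)
V_tot = √[(5.74×10⁻⁷)² + (4.08×10⁻⁷)²] = 7.04×10⁻⁷ V = 704 nV

704 nV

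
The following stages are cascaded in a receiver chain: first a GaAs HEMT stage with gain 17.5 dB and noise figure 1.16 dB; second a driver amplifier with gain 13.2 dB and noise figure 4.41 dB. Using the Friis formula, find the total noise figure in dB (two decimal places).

1.26 dB

Convert to linear (a loss of L dB is a gain of −L dB): F_i = 10^(NF_i/10), G_i = 10^(G_i,dB/10)
  Stage 1: F_1 = 10^(1.16/10) = 1.306, G_1 = 10^(17.5/10) = 56.23
  Stage 2: F_2 = 10^(4.41/10) = 2.761, G_2 = 10^(13.2/10) = 20.89
Friis cascade:
  F = 1.306 + (2.761 − 1)/56.23 = 1.337
NF = 10 log₁₀(1.337) = 1.26 dB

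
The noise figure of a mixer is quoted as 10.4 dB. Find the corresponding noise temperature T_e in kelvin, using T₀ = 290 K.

2890 K

F = 10^(10.4/10) = 10.9648
T_e = (F − 1)·T₀ = (10.9648 − 1) × 290 = 2890 K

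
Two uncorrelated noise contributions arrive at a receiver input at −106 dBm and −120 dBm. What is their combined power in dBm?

−105.8 dBm

Convert to linear, add, convert back:
P₁ = 2.51×10⁻¹⁴ W, P₂ = 1.00×10⁻¹⁵ W
P_tot = 2.61×10⁻¹⁴ W → 10 log₁₀(P_tot / 10⁻³) = −105.8 dBm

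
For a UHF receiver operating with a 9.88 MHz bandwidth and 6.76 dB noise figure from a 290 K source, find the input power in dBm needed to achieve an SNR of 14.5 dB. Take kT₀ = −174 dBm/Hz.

Sensitivity = −174 + 10 log₁₀(B) + NF + SNR_min
= −174 + 69.95 + 6.76 + 14.5
= −82.79 dBm → −82.8 dBm

−82.8 dBm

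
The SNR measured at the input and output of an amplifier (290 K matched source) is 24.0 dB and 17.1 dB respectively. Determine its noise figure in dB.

NF (dB) = SNR_in(dB) − SNR_out(dB) when the source is at T₀
NF = 24.0 − 17.1 = 6.9 dB

6.9 dB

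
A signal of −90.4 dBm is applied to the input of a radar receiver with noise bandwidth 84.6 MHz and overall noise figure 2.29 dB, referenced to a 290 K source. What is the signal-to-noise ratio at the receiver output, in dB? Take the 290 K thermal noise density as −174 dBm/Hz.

Noise floor: N = −174 + 10 log₁₀(B) + NF
10 log₁₀(8.46×10⁷) = 79.27 dB
N = −174 + 79.27 + 2.29 = −92.44 dBm
SNR = P_sig − N = −90.4 − (−92.44) = 2.04 dB → 2.0 dB

2.0 dB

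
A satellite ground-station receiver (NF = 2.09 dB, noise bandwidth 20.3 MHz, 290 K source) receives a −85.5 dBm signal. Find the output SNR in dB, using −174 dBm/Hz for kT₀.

Noise floor: N = −174 + 10 log₁₀(B) + NF
10 log₁₀(2.03×10⁷) = 73.07 dB
N = −174 + 73.07 + 2.09 = −98.84 dBm
SNR = P_sig − N = −85.5 − (−98.84) = 13.34 dB → 13.3 dB

13.3 dB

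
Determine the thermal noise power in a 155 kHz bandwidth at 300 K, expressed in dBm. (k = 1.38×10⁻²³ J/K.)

P_n = kTB = 1.38×10⁻²³ × 300 × 1.55×10⁵ = 6.42×10⁻¹⁶ W
In dBm: 10 log₁₀(6.42×10⁻¹⁶ / 10⁻³) = −121.9 dBm

−121.9 dBm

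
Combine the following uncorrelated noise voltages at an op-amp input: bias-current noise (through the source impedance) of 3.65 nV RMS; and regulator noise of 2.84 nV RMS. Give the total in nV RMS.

4.62 nV

Uncorrelated sources add in power (mean-square): V_tot = √(ΣV_i²)
V_tot = √[(3.65×10⁻⁹)² + (2.84×10⁻⁹)²] = 4.62×10⁻⁹ V = 4.62 nV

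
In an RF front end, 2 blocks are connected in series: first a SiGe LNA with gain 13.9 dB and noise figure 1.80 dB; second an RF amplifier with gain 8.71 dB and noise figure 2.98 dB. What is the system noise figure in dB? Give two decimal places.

Convert to linear (a loss of L dB is a gain of −L dB): F_i = 10^(NF_i/10), G_i = 10^(G_i,dB/10)
  Stage 1: F_1 = 10^(1.80/10) = 1.514, G_1 = 10^(13.9/10) = 24.55
  Stage 2: F_2 = 10^(2.98/10) = 1.986, G_2 = 10^(8.71/10) = 7.430
Friis cascade:
  F = 1.514 + (1.986 − 1)/24.55 = 1.554
NF = 10 log₁₀(1.554) = 1.91 dB

1.91 dB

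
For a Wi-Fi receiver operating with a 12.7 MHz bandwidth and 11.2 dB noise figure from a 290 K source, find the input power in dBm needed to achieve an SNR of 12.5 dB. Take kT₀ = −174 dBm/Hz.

Sensitivity = −174 + 10 log₁₀(B) + NF + SNR_min
= −174 + 71.04 + 11.2 + 12.5
= −79.26 dBm → −79.3 dBm

−79.3 dBm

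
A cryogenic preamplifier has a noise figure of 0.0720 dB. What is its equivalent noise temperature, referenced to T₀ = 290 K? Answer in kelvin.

F = 10^(0.0720/10) = 1.01672
T_e = (F − 1)·T₀ = (1.01672 − 1) × 290 = 4.85 K

4.85 K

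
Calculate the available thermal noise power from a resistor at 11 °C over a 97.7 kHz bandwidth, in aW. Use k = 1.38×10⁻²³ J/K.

T = 11 °C + 273.15 = 284.15 K
P_n = kTB = 1.38×10⁻²³ × 284.15 × 9.77×10⁴ = 3.83×10⁻¹⁶ W = 383 aW

383 aW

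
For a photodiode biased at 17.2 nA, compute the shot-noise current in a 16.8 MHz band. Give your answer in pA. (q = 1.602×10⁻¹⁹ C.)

304 pA

I_n = √(2qI·B)
2qI·B = 2 × 1.602×10⁻¹⁹ × 1.72×10⁻⁸ × 1.68×10⁷ = 9.26×10⁻²⁰ A²
I_n = √(9.26×10⁻²⁰) = 3.04×10⁻¹⁰ A = 304 pA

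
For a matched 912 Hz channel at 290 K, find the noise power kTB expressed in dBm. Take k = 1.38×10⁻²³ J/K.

−144.4 dBm

P_n = kTB = 1.38×10⁻²³ × 290 × 9.12×10² = 3.65×10⁻¹⁸ W
In dBm: 10 log₁₀(3.65×10⁻¹⁸ / 10⁻³) = −144.4 dBm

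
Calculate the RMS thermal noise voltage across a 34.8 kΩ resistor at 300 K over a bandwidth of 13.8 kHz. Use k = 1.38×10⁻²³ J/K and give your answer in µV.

V_n = √(4kTRB)
4kTRB = 4 × 1.38×10⁻²³ × 300 × 3.48×10⁴ × 1.38×10⁴ = 7.95×10⁻¹² V²
V_n = √(7.95×10⁻¹²) = 2.82×10⁻⁶ V = 2.82 µV

2.82 µV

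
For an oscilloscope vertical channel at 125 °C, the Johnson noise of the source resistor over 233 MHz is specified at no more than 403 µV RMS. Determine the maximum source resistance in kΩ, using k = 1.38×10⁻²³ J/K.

31.7 kΩ

T = 125 °C + 273.15 = 398.15 K
Johnson–Nyquist: V_n = √(4kTRB) ⇒ R = V_n² / (4kTB)
4kTB = 4 × 1.38×10⁻²³ × 398.15 × 2.33×10⁸ = 5.12×10⁻¹²
R = (4.03×10⁻⁴)² / 5.12×10⁻¹² = 3.17×10⁴ Ω = 31.7 kΩ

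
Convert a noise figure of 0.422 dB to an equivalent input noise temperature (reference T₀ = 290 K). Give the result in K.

29.6 K

F = 10^(0.422/10) = 1.10205
T_e = (F − 1)·T₀ = (1.10205 − 1) × 290 = 29.6 K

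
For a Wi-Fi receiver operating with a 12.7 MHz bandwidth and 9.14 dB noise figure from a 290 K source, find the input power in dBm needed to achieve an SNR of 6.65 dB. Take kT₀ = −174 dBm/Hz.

−87.2 dBm

Sensitivity = −174 + 10 log₁₀(B) + NF + SNR_min
= −174 + 71.04 + 9.14 + 6.65
= −87.17 dBm → −87.2 dBm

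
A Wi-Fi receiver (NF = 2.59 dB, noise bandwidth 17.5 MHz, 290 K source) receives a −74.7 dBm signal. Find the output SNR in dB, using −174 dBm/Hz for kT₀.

24.3 dB

Noise floor: N = −174 + 10 log₁₀(B) + NF
10 log₁₀(1.75×10⁷) = 72.43 dB
N = −174 + 72.43 + 2.59 = −98.98 dBm
SNR = P_sig − N = −74.7 − (−98.98) = 24.28 dB → 24.3 dB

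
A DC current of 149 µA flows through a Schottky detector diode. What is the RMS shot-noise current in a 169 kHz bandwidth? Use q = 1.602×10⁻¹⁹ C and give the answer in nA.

I_n = √(2qI·B)
2qI·B = 2 × 1.602×10⁻¹⁹ × 1.49×10⁻⁴ × 1.69×10⁵ = 8.07×10⁻¹⁸ A²
I_n = √(8.07×10⁻¹⁸) = 2.84×10⁻⁹ A = 2.84 nA

2.84 nA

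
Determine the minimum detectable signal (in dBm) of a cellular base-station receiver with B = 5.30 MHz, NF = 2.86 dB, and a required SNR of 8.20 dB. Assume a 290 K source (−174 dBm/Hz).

−95.7 dBm

Sensitivity = −174 + 10 log₁₀(B) + NF + SNR_min
= −174 + 67.24 + 2.86 + 8.20
= −95.70 dBm → −95.7 dBm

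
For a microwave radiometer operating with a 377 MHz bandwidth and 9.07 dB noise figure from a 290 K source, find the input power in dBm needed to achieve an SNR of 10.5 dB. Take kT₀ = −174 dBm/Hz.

−68.7 dBm

Sensitivity = −174 + 10 log₁₀(B) + NF + SNR_min
= −174 + 85.76 + 9.07 + 10.5
= −68.67 dBm → −68.7 dBm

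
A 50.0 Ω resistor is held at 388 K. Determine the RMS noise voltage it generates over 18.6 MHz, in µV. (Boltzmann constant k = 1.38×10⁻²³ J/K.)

V_n = √(4kTRB)
4kTRB = 4 × 1.38×10⁻²³ × 388 × 5.00×10¹ × 1.86×10⁷ = 1.99×10⁻¹¹ V²
V_n = √(1.99×10⁻¹¹) = 4.46×10⁻⁶ V = 4.46 µV

4.46 µV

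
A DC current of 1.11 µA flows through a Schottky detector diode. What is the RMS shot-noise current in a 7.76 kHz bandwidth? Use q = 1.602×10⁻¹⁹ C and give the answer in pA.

52.5 pA

I_n = √(2qI·B)
2qI·B = 2 × 1.602×10⁻¹⁹ × 1.11×10⁻⁶ × 7.76×10³ = 2.76×10⁻²¹ A²
I_n = √(2.76×10⁻²¹) = 5.25×10⁻¹¹ A = 52.5 pA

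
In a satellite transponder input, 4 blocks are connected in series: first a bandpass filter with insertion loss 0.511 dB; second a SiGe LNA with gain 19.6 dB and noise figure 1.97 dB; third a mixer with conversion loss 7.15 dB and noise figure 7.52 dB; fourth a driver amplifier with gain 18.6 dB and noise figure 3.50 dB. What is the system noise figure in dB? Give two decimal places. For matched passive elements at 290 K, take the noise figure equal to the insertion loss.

Convert to linear (a loss of L dB is a gain of −L dB): F_i = 10^(NF_i/10), G_i = 10^(G_i,dB/10)
  Stage 1: F_1 = 10^(0.511/10) = 1.125, G_1 = 10^(−0.511/10) = 0.8890
  Stage 2: F_2 = 10^(1.97/10) = 1.574, G_2 = 10^(19.6/10) = 91.20
  Stage 3: F_3 = 10^(7.52/10) = 5.649, G_3 = 10^(−7.15/10) = 0.1928
  Stage 4: F_4 = 10^(3.50/10) = 2.239, G_4 = 10^(18.6/10) = 72.44
Friis cascade:
  F = 1.125 + (1.574 − 1)/0.8890 + (5.649 − 1)/81.08 + (2.239 − 1)/15.63 = 1.907
NF = 10 log₁₀(1.907) = 2.80 dB

2.80 dB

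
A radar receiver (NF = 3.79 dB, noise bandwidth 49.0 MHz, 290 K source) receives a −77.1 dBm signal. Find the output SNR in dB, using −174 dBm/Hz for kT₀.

16.2 dB

Noise floor: N = −174 + 10 log₁₀(B) + NF
10 log₁₀(4.90×10⁷) = 76.9 dB
N = −174 + 76.9 + 3.79 = −93.31 dBm
SNR = P_sig − N = −77.1 − (−93.31) = 16.21 dB → 16.2 dB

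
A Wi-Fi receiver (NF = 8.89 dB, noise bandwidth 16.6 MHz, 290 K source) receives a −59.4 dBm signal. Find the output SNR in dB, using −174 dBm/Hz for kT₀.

Noise floor: N = −174 + 10 log₁₀(B) + NF
10 log₁₀(1.66×10⁷) = 72.2 dB
N = −174 + 72.2 + 8.89 = −92.91 dBm
SNR = P_sig − N = −59.4 − (−92.91) = 33.51 dB → 33.5 dB

33.5 dB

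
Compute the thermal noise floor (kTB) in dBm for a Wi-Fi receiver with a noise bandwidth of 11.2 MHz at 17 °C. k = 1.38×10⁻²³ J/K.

−103.5 dBm

T = 17 °C + 273.15 = 290.15 K
P_n = kTB = 1.38×10⁻²³ × 290.15 × 1.12×10⁷ = 4.48×10⁻¹⁴ W
In dBm: 10 log₁₀(4.48×10⁻¹⁴ / 10⁻³) = −103.5 dBm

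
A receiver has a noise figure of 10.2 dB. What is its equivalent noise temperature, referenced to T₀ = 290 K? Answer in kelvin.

F = 10^(10.2/10) = 10.4713
T_e = (F − 1)·T₀ = (10.4713 − 1) × 290 = 2747 K

2747 K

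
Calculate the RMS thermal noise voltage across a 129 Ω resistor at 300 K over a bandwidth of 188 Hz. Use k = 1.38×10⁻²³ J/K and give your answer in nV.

V_n = √(4kTRB)
4kTRB = 4 × 1.38×10⁻²³ × 300 × 1.29×10² × 1.88×10² = 4.02×10⁻¹⁶ V²
V_n = √(4.02×10⁻¹⁶) = 2.00×10⁻⁸ V = 20.0 nV

20.0 nV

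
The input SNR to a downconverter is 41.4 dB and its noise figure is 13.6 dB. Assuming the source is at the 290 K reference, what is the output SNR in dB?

27.8 dB

By definition F = SNR_in/SNR_out, so in dB: SNR_out = SNR_in − NF
SNR_out = 41.4 − 13.6 = 27.8 dB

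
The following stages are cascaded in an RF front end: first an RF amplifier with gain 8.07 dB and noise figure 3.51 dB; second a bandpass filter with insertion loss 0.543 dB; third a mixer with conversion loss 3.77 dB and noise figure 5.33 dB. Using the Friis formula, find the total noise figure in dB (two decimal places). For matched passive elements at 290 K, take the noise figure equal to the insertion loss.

4.30 dB

Convert to linear (a loss of L dB is a gain of −L dB): F_i = 10^(NF_i/10), G_i = 10^(G_i,dB/10)
  Stage 1: F_1 = 10^(3.51/10) = 2.244, G_1 = 10^(8.07/10) = 6.412
  Stage 2: F_2 = 10^(0.543/10) = 1.133, G_2 = 10^(−0.543/10) = 0.8825
  Stage 3: F_3 = 10^(5.33/10) = 3.412, G_3 = 10^(−3.77/10) = 0.4198
Friis cascade:
  F = 2.244 + (1.133 − 1)/6.412 + (3.412 − 1)/5.658 = 2.691
NF = 10 log₁₀(2.691) = 4.30 dB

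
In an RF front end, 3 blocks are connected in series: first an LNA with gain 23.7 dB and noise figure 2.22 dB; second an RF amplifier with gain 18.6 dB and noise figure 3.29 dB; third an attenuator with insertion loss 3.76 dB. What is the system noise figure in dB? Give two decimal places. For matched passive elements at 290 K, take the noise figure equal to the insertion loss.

Convert to linear (a loss of L dB is a gain of −L dB): F_i = 10^(NF_i/10), G_i = 10^(G_i,dB/10)
  Stage 1: F_1 = 10^(2.22/10) = 1.667, G_1 = 10^(23.7/10) = 234.4
  Stage 2: F_2 = 10^(3.29/10) = 2.133, G_2 = 10^(18.6/10) = 72.44
  Stage 3: F_3 = 10^(3.76/10) = 2.377, G_3 = 10^(−3.76/10) = 0.4207
Friis cascade:
  F = 1.667 + (2.133 − 1)/234.4 + (2.377 − 1)/1.698×10⁴ = 1.672
NF = 10 log₁₀(1.672) = 2.23 dB

2.23 dB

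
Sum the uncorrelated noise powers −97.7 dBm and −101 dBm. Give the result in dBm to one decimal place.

−96.0 dBm

Convert to linear, add, convert back:
P₁ = 1.70×10⁻¹³ W, P₂ = 7.94×10⁻¹⁴ W
P_tot = 2.49×10⁻¹³ W → 10 log₁₀(P_tot / 10⁻³) = −96.0 dBm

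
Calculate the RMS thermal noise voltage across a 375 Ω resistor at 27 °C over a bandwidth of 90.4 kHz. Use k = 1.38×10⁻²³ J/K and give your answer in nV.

T = 27 °C + 273.15 = 300.15 K
V_n = √(4kTRB)
4kTRB = 4 × 1.38×10⁻²³ × 300.15 × 3.75×10² × 9.04×10⁴ = 5.62×10⁻¹³ V²
V_n = √(5.62×10⁻¹³) = 7.49×10⁻⁷ V = 749 nV

749 nV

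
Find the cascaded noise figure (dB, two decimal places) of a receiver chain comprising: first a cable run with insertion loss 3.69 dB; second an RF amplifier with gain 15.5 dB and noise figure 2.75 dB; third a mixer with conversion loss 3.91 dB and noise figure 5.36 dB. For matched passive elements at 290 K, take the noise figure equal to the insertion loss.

Convert to linear (a loss of L dB is a gain of −L dB): F_i = 10^(NF_i/10), G_i = 10^(G_i,dB/10)
  Stage 1: F_1 = 10^(3.69/10) = 2.339, G_1 = 10^(−3.69/10) = 0.4276
  Stage 2: F_2 = 10^(2.75/10) = 1.884, G_2 = 10^(15.5/10) = 35.48
  Stage 3: F_3 = 10^(5.36/10) = 3.436, G_3 = 10^(−3.91/10) = 0.4064
Friis cascade:
  F = 2.339 + (1.884 − 1)/0.4276 + (3.436 − 1)/15.17 = 4.566
NF = 10 log₁₀(4.566) = 6.60 dB

6.60 dB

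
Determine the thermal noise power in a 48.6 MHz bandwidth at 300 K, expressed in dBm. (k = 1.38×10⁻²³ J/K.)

P_n = kTB = 1.38×10⁻²³ × 300 × 4.86×10⁷ = 2.01×10⁻¹³ W
In dBm: 10 log₁₀(2.01×10⁻¹³ / 10⁻³) = −97.0 dBm

−97.0 dBm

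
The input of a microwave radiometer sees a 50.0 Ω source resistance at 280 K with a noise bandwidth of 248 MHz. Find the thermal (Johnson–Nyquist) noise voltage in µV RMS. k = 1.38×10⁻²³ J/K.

13.8 µV

V_n = √(4kTRB)
4kTRB = 4 × 1.38×10⁻²³ × 280 × 5.00×10¹ × 2.48×10⁸ = 1.92×10⁻¹⁰ V²
V_n = √(1.92×10⁻¹⁰) = 1.38×10⁻⁵ V = 13.8 µV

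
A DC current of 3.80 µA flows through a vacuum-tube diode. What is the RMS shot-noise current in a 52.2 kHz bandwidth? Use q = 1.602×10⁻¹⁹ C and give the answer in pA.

I_n = √(2qI·B)
2qI·B = 2 × 1.602×10⁻¹⁹ × 3.80×10⁻⁶ × 5.22×10⁴ = 6.36×10⁻²⁰ A²
I_n = √(6.36×10⁻²⁰) = 2.52×10⁻¹⁰ A = 252 pA

252 pA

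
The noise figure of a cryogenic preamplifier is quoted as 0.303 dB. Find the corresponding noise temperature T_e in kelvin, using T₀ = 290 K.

F = 10^(0.303/10) = 1.07226
T_e = (F − 1)·T₀ = (1.07226 − 1) × 290 = 21.0 K

21.0 K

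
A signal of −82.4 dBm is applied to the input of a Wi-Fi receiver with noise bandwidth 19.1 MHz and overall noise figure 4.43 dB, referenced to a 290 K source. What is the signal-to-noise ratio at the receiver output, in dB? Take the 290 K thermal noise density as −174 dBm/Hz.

14.4 dB

Noise floor: N = −174 + 10 log₁₀(B) + NF
10 log₁₀(1.91×10⁷) = 72.81 dB
N = −174 + 72.81 + 4.43 = −96.76 dBm
SNR = P_sig − N = −82.4 − (−96.76) = 14.36 dB → 14.4 dB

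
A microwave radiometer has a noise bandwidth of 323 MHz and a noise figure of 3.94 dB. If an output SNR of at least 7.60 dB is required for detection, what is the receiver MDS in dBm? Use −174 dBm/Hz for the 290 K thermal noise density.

Sensitivity = −174 + 10 log₁₀(B) + NF + SNR_min
= −174 + 85.09 + 3.94 + 7.60
= −77.37 dBm → −77.4 dBm

−77.4 dBm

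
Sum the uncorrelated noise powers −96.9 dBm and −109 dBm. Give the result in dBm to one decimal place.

Convert to linear, add, convert back:
P₁ = 2.04×10⁻¹³ W, P₂ = 1.26×10⁻¹⁴ W
P_tot = 2.17×10⁻¹³ W → 10 log₁₀(P_tot / 10⁻³) = −96.6 dBm

−96.6 dBm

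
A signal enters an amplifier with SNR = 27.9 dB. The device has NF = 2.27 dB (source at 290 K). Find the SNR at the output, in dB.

25.63 dB

By definition F = SNR_in/SNR_out, so in dB: SNR_out = SNR_in − NF
SNR_out = 27.9 − 2.27 = 25.63 dB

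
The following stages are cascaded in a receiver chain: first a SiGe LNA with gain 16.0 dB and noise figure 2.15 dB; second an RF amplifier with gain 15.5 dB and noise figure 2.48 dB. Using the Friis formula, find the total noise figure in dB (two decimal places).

Convert to linear (a loss of L dB is a gain of −L dB): F_i = 10^(NF_i/10), G_i = 10^(G_i,dB/10)
  Stage 1: F_1 = 10^(2.15/10) = 1.641, G_1 = 10^(16.0/10) = 39.81
  Stage 2: F_2 = 10^(2.48/10) = 1.770, G_2 = 10^(15.5/10) = 35.48
Friis cascade:
  F = 1.641 + (1.770 − 1)/39.81 = 1.660
NF = 10 log₁₀(1.660) = 2.20 dB

2.20 dB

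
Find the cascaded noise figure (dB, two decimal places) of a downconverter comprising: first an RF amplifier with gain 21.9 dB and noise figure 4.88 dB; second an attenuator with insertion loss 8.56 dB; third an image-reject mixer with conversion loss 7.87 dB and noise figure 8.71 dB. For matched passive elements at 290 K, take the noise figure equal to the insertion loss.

Convert to linear (a loss of L dB is a gain of −L dB): F_i = 10^(NF_i/10), G_i = 10^(G_i,dB/10)
  Stage 1: F_1 = 10^(4.88/10) = 3.076, G_1 = 10^(21.9/10) = 154.9
  Stage 2: F_2 = 10^(8.56/10) = 7.178, G_2 = 10^(−8.56/10) = 0.1393
  Stage 3: F_3 = 10^(8.71/10) = 7.430, G_3 = 10^(−7.87/10) = 0.1633
Friis cascade:
  F = 3.076 + (7.178 − 1)/154.9 + (7.430 − 1)/21.58 = 3.414
NF = 10 log₁₀(3.414) = 5.33 dB

5.33 dB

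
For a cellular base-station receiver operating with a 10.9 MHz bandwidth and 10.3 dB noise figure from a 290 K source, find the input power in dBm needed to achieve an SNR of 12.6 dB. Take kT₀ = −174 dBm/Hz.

Sensitivity = −174 + 10 log₁₀(B) + NF + SNR_min
= −174 + 70.37 + 10.3 + 12.6
= −80.73 dBm → −80.7 dBm

−80.7 dBm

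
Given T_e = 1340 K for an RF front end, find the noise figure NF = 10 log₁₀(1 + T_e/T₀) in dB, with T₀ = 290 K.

7.50 dB

F = 1 + T_e/T₀ = 1 + 1340/290 = 5.62069
NF = 10 log₁₀(5.62069) = 7.50 dB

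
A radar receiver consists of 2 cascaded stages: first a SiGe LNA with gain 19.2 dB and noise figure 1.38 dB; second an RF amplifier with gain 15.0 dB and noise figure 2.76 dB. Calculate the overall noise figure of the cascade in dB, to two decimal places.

1.41 dB

Convert to linear (a loss of L dB is a gain of −L dB): F_i = 10^(NF_i/10), G_i = 10^(G_i,dB/10)
  Stage 1: F_1 = 10^(1.38/10) = 1.374, G_1 = 10^(19.2/10) = 83.18
  Stage 2: F_2 = 10^(2.76/10) = 1.888, G_2 = 10^(15.0/10) = 31.62
Friis cascade:
  F = 1.374 + (1.888 − 1)/83.18 = 1.385
NF = 10 log₁₀(1.385) = 1.41 dB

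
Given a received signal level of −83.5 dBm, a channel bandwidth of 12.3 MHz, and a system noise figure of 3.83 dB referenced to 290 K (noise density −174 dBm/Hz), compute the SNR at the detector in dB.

15.8 dB

Noise floor: N = −174 + 10 log₁₀(B) + NF
10 log₁₀(1.23×10⁷) = 70.9 dB
N = −174 + 70.9 + 3.83 = −99.27 dBm
SNR = P_sig − N = −83.5 − (−99.27) = 15.77 dB → 15.8 dB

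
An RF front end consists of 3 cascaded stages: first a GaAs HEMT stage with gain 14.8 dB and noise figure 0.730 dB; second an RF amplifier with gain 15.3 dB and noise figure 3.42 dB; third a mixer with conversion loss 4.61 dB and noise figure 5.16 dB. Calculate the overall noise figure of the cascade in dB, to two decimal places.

Convert to linear (a loss of L dB is a gain of −L dB): F_i = 10^(NF_i/10), G_i = 10^(G_i,dB/10)
  Stage 1: F_1 = 10^(0.730/10) = 1.183, G_1 = 10^(14.8/10) = 30.20
  Stage 2: F_2 = 10^(3.42/10) = 2.198, G_2 = 10^(15.3/10) = 33.88
  Stage 3: F_3 = 10^(5.16/10) = 3.281, G_3 = 10^(−4.61/10) = 0.3459
Friis cascade:
  F = 1.183 + (2.198 − 1)/30.20 + (3.281 − 1)/1023 = 1.225
NF = 10 log₁₀(1.225) = 0.88 dB

0.88 dB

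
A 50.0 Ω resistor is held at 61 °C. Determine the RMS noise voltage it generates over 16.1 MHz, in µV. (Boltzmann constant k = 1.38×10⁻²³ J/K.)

3.85 µV

T = 61 °C + 273.15 = 334.15 K
V_n = √(4kTRB)
4kTRB = 4 × 1.38×10⁻²³ × 334.15 × 5.00×10¹ × 1.61×10⁷ = 1.48×10⁻¹¹ V²
V_n = √(1.48×10⁻¹¹) = 3.85×10⁻⁶ V = 3.85 µV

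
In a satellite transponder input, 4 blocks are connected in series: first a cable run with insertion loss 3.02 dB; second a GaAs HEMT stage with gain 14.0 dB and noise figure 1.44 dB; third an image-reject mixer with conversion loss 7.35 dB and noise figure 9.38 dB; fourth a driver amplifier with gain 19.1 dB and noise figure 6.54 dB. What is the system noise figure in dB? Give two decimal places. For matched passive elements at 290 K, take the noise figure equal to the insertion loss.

6.92 dB

Convert to linear (a loss of L dB is a gain of −L dB): F_i = 10^(NF_i/10), G_i = 10^(G_i,dB/10)
  Stage 1: F_1 = 10^(3.02/10) = 2.004, G_1 = 10^(−3.02/10) = 0.4989
  Stage 2: F_2 = 10^(1.44/10) = 1.393, G_2 = 10^(14.0/10) = 25.12
  Stage 3: F_3 = 10^(9.38/10) = 8.670, G_3 = 10^(−7.35/10) = 0.1841
  Stage 4: F_4 = 10^(6.54/10) = 4.508, G_4 = 10^(19.1/10) = 81.28
Friis cascade:
  F = 2.004 + (1.393 − 1)/0.4989 + (8.670 − 1)/12.53 + (4.508 − 1)/2.307 = 4.925
NF = 10 log₁₀(4.925) = 6.92 dB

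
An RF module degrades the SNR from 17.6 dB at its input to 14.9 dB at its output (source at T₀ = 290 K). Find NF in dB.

2.7 dB

NF (dB) = SNR_in(dB) − SNR_out(dB) when the source is at T₀
NF = 17.6 − 14.9 = 2.7 dB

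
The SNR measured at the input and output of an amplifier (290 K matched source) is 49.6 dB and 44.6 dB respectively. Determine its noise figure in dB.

NF (dB) = SNR_in(dB) − SNR_out(dB) when the source is at T₀
NF = 49.6 − 44.6 = 5.0 dB

5.0 dB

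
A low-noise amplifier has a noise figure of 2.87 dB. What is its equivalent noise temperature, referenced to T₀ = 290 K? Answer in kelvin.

F = 10^(2.87/10) = 1.93642
T_e = (F − 1)·T₀ = (1.93642 − 1) × 290 = 272 K

272 K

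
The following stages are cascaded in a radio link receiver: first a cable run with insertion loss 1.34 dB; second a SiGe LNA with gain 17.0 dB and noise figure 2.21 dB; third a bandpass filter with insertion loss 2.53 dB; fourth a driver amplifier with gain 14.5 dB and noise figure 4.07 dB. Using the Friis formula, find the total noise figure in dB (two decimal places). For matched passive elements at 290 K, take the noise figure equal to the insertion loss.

Convert to linear (a loss of L dB is a gain of −L dB): F_i = 10^(NF_i/10), G_i = 10^(G_i,dB/10)
  Stage 1: F_1 = 10^(1.34/10) = 1.361, G_1 = 10^(−1.34/10) = 0.7345
  Stage 2: F_2 = 10^(2.21/10) = 1.663, G_2 = 10^(17.0/10) = 50.12
  Stage 3: F_3 = 10^(2.53/10) = 1.791, G_3 = 10^(−2.53/10) = 0.5585
  Stage 4: F_4 = 10^(4.07/10) = 2.553, G_4 = 10^(14.5/10) = 28.18
Friis cascade:
  F = 1.361 + (1.663 − 1)/0.7345 + (1.791 − 1)/36.81 + (2.553 − 1)/20.56 = 2.362
NF = 10 log₁₀(2.362) = 3.73 dB

3.73 dB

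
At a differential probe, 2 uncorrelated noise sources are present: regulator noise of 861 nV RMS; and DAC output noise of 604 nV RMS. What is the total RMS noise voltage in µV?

Uncorrelated sources add in power (mean-square): V_tot = √(ΣV_i²)
V_tot = √[(8.61×10⁻⁷)² + (6.04×10⁻⁷)²] = 1.05×10⁻⁶ V = 1.05 µV

1.05 µV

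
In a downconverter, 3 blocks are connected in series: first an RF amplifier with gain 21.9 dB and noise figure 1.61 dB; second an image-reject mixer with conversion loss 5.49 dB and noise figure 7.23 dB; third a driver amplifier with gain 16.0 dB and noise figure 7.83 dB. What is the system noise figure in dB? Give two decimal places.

2.02 dB

Convert to linear (a loss of L dB is a gain of −L dB): F_i = 10^(NF_i/10), G_i = 10^(G_i,dB/10)
  Stage 1: F_1 = 10^(1.61/10) = 1.449, G_1 = 10^(21.9/10) = 154.9
  Stage 2: F_2 = 10^(7.23/10) = 5.284, G_2 = 10^(−5.49/10) = 0.2825
  Stage 3: F_3 = 10^(7.83/10) = 6.067, G_3 = 10^(16.0/10) = 39.81
Friis cascade:
  F = 1.449 + (5.284 − 1)/154.9 + (6.067 − 1)/43.75 = 1.592
NF = 10 log₁₀(1.592) = 2.02 dB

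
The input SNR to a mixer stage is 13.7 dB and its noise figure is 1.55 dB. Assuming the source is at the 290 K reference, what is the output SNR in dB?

12.15 dB

By definition F = SNR_in/SNR_out, so in dB: SNR_out = SNR_in − NF
SNR_out = 13.7 − 1.55 = 12.15 dB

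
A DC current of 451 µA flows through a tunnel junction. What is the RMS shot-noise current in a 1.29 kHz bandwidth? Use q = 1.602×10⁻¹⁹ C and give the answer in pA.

I_n = √(2qI·B)
2qI·B = 2 × 1.602×10⁻¹⁹ × 4.51×10⁻⁴ × 1.29×10³ = 1.86×10⁻¹⁹ A²
I_n = √(1.86×10⁻¹⁹) = 4.32×10⁻¹⁰ A = 432 pA

432 pA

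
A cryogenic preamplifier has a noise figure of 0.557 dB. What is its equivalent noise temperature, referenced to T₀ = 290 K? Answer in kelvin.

39.7 K

F = 10^(0.557/10) = 1.13684
T_e = (F − 1)·T₀ = (1.13684 − 1) × 290 = 39.7 K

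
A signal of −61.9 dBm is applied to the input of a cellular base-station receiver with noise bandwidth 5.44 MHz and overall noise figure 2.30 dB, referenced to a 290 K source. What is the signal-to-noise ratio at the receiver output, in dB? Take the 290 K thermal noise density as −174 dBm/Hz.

42.4 dB

Noise floor: N = −174 + 10 log₁₀(B) + NF
10 log₁₀(5.44×10⁶) = 67.36 dB
N = −174 + 67.36 + 2.30 = −104.34 dBm
SNR = P_sig − N = −61.9 − (−104.34) = 42.44 dB → 42.4 dB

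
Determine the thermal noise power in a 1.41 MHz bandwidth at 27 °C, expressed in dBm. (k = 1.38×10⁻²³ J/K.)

T = 27 °C + 273.15 = 300.15 K
P_n = kTB = 1.38×10⁻²³ × 300.15 × 1.41×10⁶ = 5.84×10⁻¹⁵ W
In dBm: 10 log₁₀(5.84×10⁻¹⁵ / 10⁻³) = −112.3 dBm

−112.3 dBm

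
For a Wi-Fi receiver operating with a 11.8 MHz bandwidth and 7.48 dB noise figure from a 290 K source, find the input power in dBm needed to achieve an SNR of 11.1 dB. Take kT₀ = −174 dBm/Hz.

Sensitivity = −174 + 10 log₁₀(B) + NF + SNR_min
= −174 + 70.72 + 7.48 + 11.1
= −84.70 dBm → −84.7 dBm

−84.7 dBm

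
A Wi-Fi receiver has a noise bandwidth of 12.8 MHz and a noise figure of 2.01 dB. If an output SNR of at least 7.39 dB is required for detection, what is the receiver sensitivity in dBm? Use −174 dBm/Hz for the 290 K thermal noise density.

Sensitivity = −174 + 10 log₁₀(B) + NF + SNR_min
= −174 + 71.07 + 2.01 + 7.39
= −93.53 dBm → −93.5 dBm

−93.5 dBm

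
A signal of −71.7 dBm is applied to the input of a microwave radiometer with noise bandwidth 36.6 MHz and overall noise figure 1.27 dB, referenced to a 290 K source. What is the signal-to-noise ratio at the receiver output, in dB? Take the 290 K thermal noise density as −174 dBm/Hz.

Noise floor: N = −174 + 10 log₁₀(B) + NF
10 log₁₀(3.66×10⁷) = 75.63 dB
N = −174 + 75.63 + 1.27 = −97.10 dBm
SNR = P_sig − N = −71.7 − (−97.10) = 25.40 dB → 25.4 dB

25.4 dB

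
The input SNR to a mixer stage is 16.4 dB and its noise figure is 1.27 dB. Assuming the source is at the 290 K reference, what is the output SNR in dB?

By definition F = SNR_in/SNR_out, so in dB: SNR_out = SNR_in − NF
SNR_out = 16.4 − 1.27 = 15.13 dB

15.13 dB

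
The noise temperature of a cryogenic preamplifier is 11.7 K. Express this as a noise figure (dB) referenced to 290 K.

F = 1 + T_e/T₀ = 1 + 11.7/290 = 1.04034
NF = 10 log₁₀(1.04034) = 0.172 dB

0.172 dB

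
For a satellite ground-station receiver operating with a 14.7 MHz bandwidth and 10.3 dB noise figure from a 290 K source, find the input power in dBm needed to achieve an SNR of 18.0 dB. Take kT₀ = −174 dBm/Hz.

Sensitivity = −174 + 10 log₁₀(B) + NF + SNR_min
= −174 + 71.67 + 10.3 + 18.0
= −74.03 dBm → −74.0 dBm

−74.0 dBm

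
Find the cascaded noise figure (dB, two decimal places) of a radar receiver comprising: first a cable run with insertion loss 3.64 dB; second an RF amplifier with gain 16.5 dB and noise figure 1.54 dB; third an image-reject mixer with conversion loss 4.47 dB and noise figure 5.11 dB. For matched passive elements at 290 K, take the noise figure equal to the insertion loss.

Convert to linear (a loss of L dB is a gain of −L dB): F_i = 10^(NF_i/10), G_i = 10^(G_i,dB/10)
  Stage 1: F_1 = 10^(3.64/10) = 2.312, G_1 = 10^(−3.64/10) = 0.4325
  Stage 2: F_2 = 10^(1.54/10) = 1.426, G_2 = 10^(16.5/10) = 44.67
  Stage 3: F_3 = 10^(5.11/10) = 3.243, G_3 = 10^(−4.47/10) = 0.3573
Friis cascade:
  F = 2.312 + (1.426 − 1)/0.4325 + (3.243 − 1)/19.32 = 3.412
NF = 10 log₁₀(3.412) = 5.33 dB

5.33 dB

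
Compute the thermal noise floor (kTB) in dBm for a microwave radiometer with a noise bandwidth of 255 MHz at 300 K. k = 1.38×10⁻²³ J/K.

P_n = kTB = 1.38×10⁻²³ × 300 × 2.55×10⁸ = 1.06×10⁻¹² W
In dBm: 10 log₁₀(1.06×10⁻¹² / 10⁻³) = −89.8 dBm

−89.8 dBm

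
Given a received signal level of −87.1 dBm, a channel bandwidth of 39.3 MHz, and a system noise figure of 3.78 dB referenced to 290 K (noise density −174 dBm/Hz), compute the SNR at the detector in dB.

7.2 dB

Noise floor: N = −174 + 10 log₁₀(B) + NF
10 log₁₀(3.93×10⁷) = 75.94 dB
N = −174 + 75.94 + 3.78 = −94.28 dBm
SNR = P_sig − N = −87.1 − (−94.28) = 7.18 dB → 7.2 dB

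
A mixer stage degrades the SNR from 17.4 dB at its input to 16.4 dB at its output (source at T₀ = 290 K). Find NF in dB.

NF (dB) = SNR_in(dB) − SNR_out(dB) when the source is at T₀
NF = 17.4 − 16.4 = 1.0 dB

1.0 dB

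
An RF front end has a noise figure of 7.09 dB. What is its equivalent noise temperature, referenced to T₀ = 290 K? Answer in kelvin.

F = 10^(7.09/10) = 5.11682
T_e = (F − 1)·T₀ = (5.11682 − 1) × 290 = 1194 K

1194 K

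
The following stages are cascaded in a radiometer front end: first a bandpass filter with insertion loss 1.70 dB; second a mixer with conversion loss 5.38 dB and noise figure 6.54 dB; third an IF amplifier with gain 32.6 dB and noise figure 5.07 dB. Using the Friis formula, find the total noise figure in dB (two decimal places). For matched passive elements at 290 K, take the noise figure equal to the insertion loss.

Convert to linear (a loss of L dB is a gain of −L dB): F_i = 10^(NF_i/10), G_i = 10^(G_i,dB/10)
  Stage 1: F_1 = 10^(1.70/10) = 1.479, G_1 = 10^(−1.70/10) = 0.6761
  Stage 2: F_2 = 10^(6.54/10) = 4.508, G_2 = 10^(−5.38/10) = 0.2897
  Stage 3: F_3 = 10^(5.07/10) = 3.214, G_3 = 10^(32.6/10) = 1820
Friis cascade:
  F = 1.479 + (4.508 − 1)/0.6761 + (3.214 − 1)/0.1959 = 17.97
NF = 10 log₁₀(17.97) = 12.55 dB

12.55 dB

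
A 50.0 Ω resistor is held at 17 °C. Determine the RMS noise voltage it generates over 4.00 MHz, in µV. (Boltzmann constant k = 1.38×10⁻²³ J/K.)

1.79 µV

T = 17 °C + 273.15 = 290.15 K
V_n = √(4kTRB)
4kTRB = 4 × 1.38×10⁻²³ × 290.15 × 5.00×10¹ × 4.00×10⁶ = 3.20×10⁻¹² V²
V_n = √(3.20×10⁻¹²) = 1.79×10⁻⁶ V = 1.79 µV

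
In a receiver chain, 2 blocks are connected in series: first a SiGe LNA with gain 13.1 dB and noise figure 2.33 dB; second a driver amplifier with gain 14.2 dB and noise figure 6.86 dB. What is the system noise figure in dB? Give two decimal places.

2.78 dB

Convert to linear (a loss of L dB is a gain of −L dB): F_i = 10^(NF_i/10), G_i = 10^(G_i,dB/10)
  Stage 1: F_1 = 10^(2.33/10) = 1.710, G_1 = 10^(13.1/10) = 20.42
  Stage 2: F_2 = 10^(6.86/10) = 4.853, G_2 = 10^(14.2/10) = 26.30
Friis cascade:
  F = 1.710 + (4.853 − 1)/20.42 = 1.899
NF = 10 log₁₀(1.899) = 2.78 dB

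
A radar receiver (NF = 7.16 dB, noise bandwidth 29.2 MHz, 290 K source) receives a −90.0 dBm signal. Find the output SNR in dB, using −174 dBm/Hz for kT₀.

Noise floor: N = −174 + 10 log₁₀(B) + NF
10 log₁₀(2.92×10⁷) = 74.65 dB
N = −174 + 74.65 + 7.16 = −92.19 dBm
SNR = P_sig − N = −90.0 − (−92.19) = 2.19 dB → 2.2 dB

2.2 dB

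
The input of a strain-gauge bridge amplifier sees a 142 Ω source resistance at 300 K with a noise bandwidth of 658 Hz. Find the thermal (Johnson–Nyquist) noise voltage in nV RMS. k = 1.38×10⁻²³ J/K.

39.3 nV

V_n = √(4kTRB)
4kTRB = 4 × 1.38×10⁻²³ × 300 × 1.42×10² × 6.58×10² = 1.55×10⁻¹⁵ V²
V_n = √(1.55×10⁻¹⁵) = 3.93×10⁻⁸ V = 39.3 nV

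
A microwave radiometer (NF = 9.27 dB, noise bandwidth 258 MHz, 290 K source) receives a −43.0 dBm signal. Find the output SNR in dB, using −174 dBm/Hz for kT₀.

Noise floor: N = −174 + 10 log₁₀(B) + NF
10 log₁₀(2.58×10⁸) = 84.12 dB
N = −174 + 84.12 + 9.27 = −80.61 dBm
SNR = P_sig − N = −43.0 − (−80.61) = 37.61 dB → 37.6 dB

37.6 dB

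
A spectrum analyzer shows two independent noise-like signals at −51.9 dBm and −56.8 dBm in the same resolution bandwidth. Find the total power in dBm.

−50.7 dBm

Convert to linear, add, convert back:
P₁ = 6.46×10⁻⁹ W, P₂ = 2.09×10⁻⁹ W
P_tot = 8.55×10⁻⁹ W → 10 log₁₀(P_tot / 10⁻³) = −50.7 dBm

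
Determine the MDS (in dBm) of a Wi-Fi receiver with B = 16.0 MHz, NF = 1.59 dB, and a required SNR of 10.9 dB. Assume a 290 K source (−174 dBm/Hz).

−89.5 dBm

Sensitivity = −174 + 10 log₁₀(B) + NF + SNR_min
= −174 + 72.04 + 1.59 + 10.9
= −89.47 dBm → −89.5 dBm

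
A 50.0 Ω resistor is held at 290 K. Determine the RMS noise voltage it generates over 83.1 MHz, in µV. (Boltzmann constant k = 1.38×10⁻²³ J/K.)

8.16 µV

V_n = √(4kTRB)
4kTRB = 4 × 1.38×10⁻²³ × 290 × 5.00×10¹ × 8.31×10⁷ = 6.65×10⁻¹¹ V²
V_n = √(6.65×10⁻¹¹) = 8.16×10⁻⁶ V = 8.16 µV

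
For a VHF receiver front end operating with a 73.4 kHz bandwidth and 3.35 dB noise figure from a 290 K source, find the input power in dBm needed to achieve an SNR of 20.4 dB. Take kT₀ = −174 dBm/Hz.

−101.6 dBm

Sensitivity = −174 + 10 log₁₀(B) + NF + SNR_min
= −174 + 48.66 + 3.35 + 20.4
= −101.59 dBm → −101.6 dBm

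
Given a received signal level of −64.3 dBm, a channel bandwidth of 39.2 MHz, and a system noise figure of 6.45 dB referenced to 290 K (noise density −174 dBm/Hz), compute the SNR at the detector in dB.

27.3 dB

Noise floor: N = −174 + 10 log₁₀(B) + NF
10 log₁₀(3.92×10⁷) = 75.93 dB
N = −174 + 75.93 + 6.45 = −91.62 dBm
SNR = P_sig − N = −64.3 − (−91.62) = 27.32 dB → 27.3 dB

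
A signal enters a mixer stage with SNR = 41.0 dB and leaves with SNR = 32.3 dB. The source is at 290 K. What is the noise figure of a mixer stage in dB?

NF (dB) = SNR_in(dB) − SNR_out(dB) when the source is at T₀
NF = 41.0 − 32.3 = 8.7 dB

8.7 dB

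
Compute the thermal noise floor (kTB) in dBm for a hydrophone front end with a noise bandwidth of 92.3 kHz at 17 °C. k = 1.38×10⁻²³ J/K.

T = 17 °C + 273.15 = 290.15 K
P_n = kTB = 1.38×10⁻²³ × 290.15 × 9.23×10⁴ = 3.70×10⁻¹⁶ W
In dBm: 10 log₁₀(3.70×10⁻¹⁶ / 10⁻³) = −124.3 dBm

−124.3 dBm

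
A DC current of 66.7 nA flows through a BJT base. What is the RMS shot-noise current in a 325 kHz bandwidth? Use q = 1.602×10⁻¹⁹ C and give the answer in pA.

I_n = √(2qI·B)
2qI·B = 2 × 1.602×10⁻¹⁹ × 6.67×10⁻⁸ × 3.25×10⁵ = 6.95×10⁻²¹ A²
I_n = √(6.95×10⁻²¹) = 8.33×10⁻¹¹ A = 83.3 pA

83.3 pA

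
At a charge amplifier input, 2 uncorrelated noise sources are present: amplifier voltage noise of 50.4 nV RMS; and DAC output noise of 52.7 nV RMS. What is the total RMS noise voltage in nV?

Uncorrelated sources add in power (mean-square): V_tot = √(ΣV_i²)
V_tot = √[(5.04×10⁻⁸)² + (5.27×10⁻⁸)²] = 7.29×10⁻⁸ V = 72.9 nV

72.9 nV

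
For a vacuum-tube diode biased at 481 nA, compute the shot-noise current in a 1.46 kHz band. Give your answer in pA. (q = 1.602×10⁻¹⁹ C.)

I_n = √(2qI·B)
2qI·B = 2 × 1.602×10⁻¹⁹ × 4.81×10⁻⁷ × 1.46×10³ = 2.25×10⁻²² A²
I_n = √(2.25×10⁻²²) = 1.50×10⁻¹¹ A = 15.0 pA

15.0 pA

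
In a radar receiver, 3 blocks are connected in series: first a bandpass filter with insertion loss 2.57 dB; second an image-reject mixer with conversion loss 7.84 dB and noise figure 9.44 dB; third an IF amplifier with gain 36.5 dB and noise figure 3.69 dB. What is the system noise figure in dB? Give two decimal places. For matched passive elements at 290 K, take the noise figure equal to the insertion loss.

14.86 dB

Convert to linear (a loss of L dB is a gain of −L dB): F_i = 10^(NF_i/10), G_i = 10^(G_i,dB/10)
  Stage 1: F_1 = 10^(2.57/10) = 1.807, G_1 = 10^(−2.57/10) = 0.5534
  Stage 2: F_2 = 10^(9.44/10) = 8.790, G_2 = 10^(−7.84/10) = 0.1644
  Stage 3: F_3 = 10^(3.69/10) = 2.339, G_3 = 10^(36.5/10) = 4467
Friis cascade:
  F = 1.807 + (8.790 − 1)/0.5534 + (2.339 − 1)/0.09099 = 30.60
NF = 10 log₁₀(30.60) = 14.86 dB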